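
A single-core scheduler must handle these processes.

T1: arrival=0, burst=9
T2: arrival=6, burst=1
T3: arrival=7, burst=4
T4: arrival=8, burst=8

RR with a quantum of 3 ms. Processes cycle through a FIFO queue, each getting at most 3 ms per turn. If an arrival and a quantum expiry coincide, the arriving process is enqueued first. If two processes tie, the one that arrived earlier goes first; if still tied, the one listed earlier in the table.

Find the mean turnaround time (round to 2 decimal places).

Timeline: | T1 0-6 | T2 6-7 | T1 7-10 | T3 10-13 | T4 13-16 | T3 16-17 | T4 17-22 |
Completion: T1=10  T2=7  T3=17  T4=22
Turnaround (C−A): T1=10  T2=1  T3=10  T4=14
Turnaround times: T1=10, T2=1, T3=10, T4=14
Average turnaround = (10+1+10+14) / 4 = 35/4 = 8.75

8.75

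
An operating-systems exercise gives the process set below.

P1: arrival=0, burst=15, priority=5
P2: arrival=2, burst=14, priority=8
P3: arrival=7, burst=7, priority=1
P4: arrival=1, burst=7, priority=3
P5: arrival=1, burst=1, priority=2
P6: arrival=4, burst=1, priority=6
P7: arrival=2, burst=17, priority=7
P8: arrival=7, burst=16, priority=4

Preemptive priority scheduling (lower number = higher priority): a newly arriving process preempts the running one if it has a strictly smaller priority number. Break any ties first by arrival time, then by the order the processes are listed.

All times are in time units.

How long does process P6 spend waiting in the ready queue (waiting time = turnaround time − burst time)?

Gantt: | P1 0-1 | P5 1-2 | P4 2-7 | P3 7-14 | P4 14-16 | P8 16-32 | P1 32-46 | P6 46-47 | P7 47-64 | P2 64-78 |
Completion: P1=46  P2=78  P3=14  P4=16  P5=2  P6=47  P7=64  P8=32
Turnaround (C−A): P1=46  P2=76  P3=7  P4=15  P5=1  P6=43  P7=62  P8=25
Waiting(P6) = turnaround − burst = 43 − 1 = 42

42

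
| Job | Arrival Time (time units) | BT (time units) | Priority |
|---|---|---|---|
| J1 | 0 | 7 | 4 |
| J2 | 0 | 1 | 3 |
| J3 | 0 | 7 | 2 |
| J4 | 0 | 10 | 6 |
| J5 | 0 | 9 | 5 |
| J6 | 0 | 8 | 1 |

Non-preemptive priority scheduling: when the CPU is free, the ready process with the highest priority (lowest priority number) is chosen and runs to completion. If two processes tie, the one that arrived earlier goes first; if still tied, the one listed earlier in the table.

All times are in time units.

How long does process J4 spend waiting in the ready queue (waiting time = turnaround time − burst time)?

32

Schedule: | J6 0-8 | J3 8-15 | J2 15-16 | J1 16-23 | J5 23-32 | J4 32-42 |
Completion: J1=23  J2=16  J3=15  J4=42  J5=32  J6=8
Turnaround (C−A): J1=23  J2=16  J3=15  J4=42  J5=32  J6=8
Waiting(J4) = turnaround − burst = 42 − 10 = 32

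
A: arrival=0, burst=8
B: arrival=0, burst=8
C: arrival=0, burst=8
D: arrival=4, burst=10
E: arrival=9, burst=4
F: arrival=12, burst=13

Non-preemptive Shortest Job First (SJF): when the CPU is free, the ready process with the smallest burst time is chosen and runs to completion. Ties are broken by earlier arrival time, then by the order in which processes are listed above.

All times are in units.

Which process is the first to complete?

A

Schedule: | A 0-8 | B 8-16 | E 16-20 | C 20-28 | D 28-38 | F 38-51 |
Completion: A=8  B=16  C=28  D=38  E=20  F=51
Finish order: A → B → E → C → D → F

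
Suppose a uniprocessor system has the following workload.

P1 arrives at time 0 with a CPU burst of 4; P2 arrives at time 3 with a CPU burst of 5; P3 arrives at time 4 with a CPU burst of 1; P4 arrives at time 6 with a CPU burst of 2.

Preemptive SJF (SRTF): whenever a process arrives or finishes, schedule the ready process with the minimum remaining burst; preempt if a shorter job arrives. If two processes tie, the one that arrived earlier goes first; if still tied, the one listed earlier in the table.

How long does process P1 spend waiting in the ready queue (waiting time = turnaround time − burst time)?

Gantt: | P1 0-4 | P3 4-5 | P2 5-6 | P4 6-8 | P2 8-12 |
Completion: P1=4  P2=12  P3=5  P4=8
Waiting(P1) = turnaround − burst = 4 − 4 = 0

0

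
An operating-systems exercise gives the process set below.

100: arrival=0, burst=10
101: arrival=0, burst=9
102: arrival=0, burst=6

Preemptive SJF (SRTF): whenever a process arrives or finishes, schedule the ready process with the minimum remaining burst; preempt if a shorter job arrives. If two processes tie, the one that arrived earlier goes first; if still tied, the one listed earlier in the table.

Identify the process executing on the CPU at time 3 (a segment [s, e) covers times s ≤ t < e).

Gantt: | 102 0-6 | 101 6-15 | 100 15-25 |
Completion: 100=25  101=15  102=6
Turnaround (C−A): 100=25  101=15  102=6

102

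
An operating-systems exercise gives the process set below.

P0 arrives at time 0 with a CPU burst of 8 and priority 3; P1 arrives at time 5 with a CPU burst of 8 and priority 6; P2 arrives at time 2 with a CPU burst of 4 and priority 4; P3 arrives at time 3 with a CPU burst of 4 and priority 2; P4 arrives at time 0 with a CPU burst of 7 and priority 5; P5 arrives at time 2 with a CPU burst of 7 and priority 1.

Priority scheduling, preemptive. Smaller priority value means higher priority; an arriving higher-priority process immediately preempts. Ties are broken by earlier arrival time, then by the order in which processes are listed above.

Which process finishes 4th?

P2

Timeline: | P0 0-2 | P5 2-9 | P3 9-13 | P0 13-19 | P2 19-23 | P4 23-30 | P1 30-38 |
Completion: P0=19  P1=38  P2=23  P3=13  P4=30  P5=9
Finish order: P5 → P3 → P0 → P2 → P4 → P1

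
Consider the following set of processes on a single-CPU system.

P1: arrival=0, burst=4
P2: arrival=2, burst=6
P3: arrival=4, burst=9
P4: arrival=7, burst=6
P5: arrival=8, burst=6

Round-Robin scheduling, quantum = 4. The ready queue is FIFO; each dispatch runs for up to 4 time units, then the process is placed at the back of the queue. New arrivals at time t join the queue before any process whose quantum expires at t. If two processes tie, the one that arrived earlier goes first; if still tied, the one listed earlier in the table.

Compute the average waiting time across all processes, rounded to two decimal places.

12.60

Schedule: | P1 0-4 | P2 4-8 | P3 8-12 | P4 12-16 | P5 16-20 | P2 20-22 | P3 22-26 | P4 26-28 | P5 28-30 | P3 30-31 |
Completion: P1=4  P2=22  P3=31  P4=28  P5=30
Turnaround (C−A): P1=4  P2=20  P3=27  P4=21  P5=22
Waiting times: P1=0, P2=14, P3=18, P4=15, P5=16
Average waiting = (0+14+18+15+16) / 5 = 63/5 = 12.60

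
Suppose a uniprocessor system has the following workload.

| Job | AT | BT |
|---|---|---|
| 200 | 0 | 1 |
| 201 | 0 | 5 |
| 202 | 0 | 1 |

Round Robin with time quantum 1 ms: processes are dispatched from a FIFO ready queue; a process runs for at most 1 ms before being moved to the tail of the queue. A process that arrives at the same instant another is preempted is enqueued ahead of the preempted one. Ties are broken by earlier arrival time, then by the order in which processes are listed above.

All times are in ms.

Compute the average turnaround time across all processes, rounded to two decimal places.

Schedule: | 200 0-1 | 201 1-2 | 202 2-3 | 201 3-7 |
Completion: 200=1  201=7  202=3
Turnaround (C−A): 200=1  201=7  202=3
Turnaround times: 200=1, 201=7, 202=3
Average turnaround = (1+7+3) / 3 = 11/3 = 3.67

3.67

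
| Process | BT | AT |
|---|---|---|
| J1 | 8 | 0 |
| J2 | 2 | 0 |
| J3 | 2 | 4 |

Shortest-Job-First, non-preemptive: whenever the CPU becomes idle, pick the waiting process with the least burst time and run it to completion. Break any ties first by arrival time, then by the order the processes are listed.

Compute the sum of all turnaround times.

20

Timeline: | J2 0-2 | J1 2-10 | J3 10-12 |
Completion: J1=10  J2=2  J3=12
Turnaround (C−A): J1=10  J2=2  J3=8
Turnaround = completion − arrival: J1=10, J2=2, J3=8
Total turnaround = 10 + 2 + 8 = 20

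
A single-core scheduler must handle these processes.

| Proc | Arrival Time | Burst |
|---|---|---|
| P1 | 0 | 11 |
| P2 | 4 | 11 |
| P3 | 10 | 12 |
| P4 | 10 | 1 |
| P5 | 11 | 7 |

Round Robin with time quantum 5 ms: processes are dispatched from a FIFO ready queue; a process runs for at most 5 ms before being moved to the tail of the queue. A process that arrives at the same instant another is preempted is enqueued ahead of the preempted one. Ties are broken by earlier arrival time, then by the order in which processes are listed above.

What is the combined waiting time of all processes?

Gantt: | P1 0-5 | P2 5-10 | P1 10-15 | P3 15-20 | P4 20-21 | P2 21-26 | P5 26-31 | P1 31-32 | P3 32-37 | P2 37-38 | P5 38-40 | P3 40-42 |
Completion: P1=32  P2=38  P3=42  P4=21  P5=40
Turnaround (C−A): P1=32  P2=34  P3=32  P4=11  P5=29
Waiting = turnaround − burst: P1=21, P2=23, P3=20, P4=10, P5=22
Total waiting = 21 + 23 + 20 + 10 + 22 = 96

96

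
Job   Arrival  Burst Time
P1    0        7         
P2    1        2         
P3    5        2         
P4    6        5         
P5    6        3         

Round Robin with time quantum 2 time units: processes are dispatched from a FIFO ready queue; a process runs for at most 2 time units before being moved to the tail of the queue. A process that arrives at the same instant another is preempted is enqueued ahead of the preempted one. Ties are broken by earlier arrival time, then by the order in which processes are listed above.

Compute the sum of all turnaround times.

48

Gantt: | P1 0-2 | P2 2-4 | P1 4-6 | P3 6-8 | P4 8-10 | P5 10-12 | P1 12-14 | P4 14-16 | P5 16-17 | P1 17-18 | P4 18-19 |
Completion: P1=18  P2=4  P3=8  P4=19  P5=17
Turnaround = completion − arrival: P1=18, P2=3, P3=3, P4=13, P5=11
Total turnaround = 18 + 3 + 3 + 13 + 11 = 48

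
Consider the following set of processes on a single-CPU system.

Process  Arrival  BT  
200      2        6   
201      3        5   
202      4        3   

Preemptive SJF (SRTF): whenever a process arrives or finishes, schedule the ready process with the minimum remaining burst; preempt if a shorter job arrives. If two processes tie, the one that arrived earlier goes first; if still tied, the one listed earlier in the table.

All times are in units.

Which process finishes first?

Timeline: | idle 0-2 | 200 2-4 | 202 4-7 | 200 7-11 | 201 11-16 |
Completion: 200=11  201=16  202=7
Turnaround (C−A): 200=9  201=13  202=3
Finish order: 202 → 200 → 201

202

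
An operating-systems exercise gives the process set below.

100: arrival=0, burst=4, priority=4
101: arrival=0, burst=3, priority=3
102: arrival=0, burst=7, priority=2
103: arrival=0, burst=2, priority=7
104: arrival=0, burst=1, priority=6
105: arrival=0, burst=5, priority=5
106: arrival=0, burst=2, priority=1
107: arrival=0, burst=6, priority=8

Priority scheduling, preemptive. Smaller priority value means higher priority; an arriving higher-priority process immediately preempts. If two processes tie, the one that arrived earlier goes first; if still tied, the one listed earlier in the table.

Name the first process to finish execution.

Schedule: | 106 0-2 | 102 2-9 | 101 9-12 | 100 12-16 | 105 16-21 | 104 21-22 | 103 22-24 | 107 24-30 |
Completion: 100=16  101=12  102=9  103=24  104=22  105=21  106=2  107=30
Turnaround (C−A): 100=16  101=12  102=9  103=24  104=22  105=21  106=2  107=30
Finish order: 106 → 102 → 101 → 100 → 105 → 104 → 103 → 107

106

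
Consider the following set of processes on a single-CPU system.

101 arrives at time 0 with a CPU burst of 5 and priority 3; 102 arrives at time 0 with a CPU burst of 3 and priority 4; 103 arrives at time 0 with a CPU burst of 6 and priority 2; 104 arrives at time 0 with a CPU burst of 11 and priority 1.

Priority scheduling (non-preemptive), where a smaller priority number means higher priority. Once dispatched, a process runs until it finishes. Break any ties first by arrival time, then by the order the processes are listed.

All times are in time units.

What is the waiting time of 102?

22

Schedule: | 104 0-11 | 103 11-17 | 101 17-22 | 102 22-25 |
Completion: 101=22  102=25  103=17  104=11
Waiting(102) = turnaround − burst = 25 − 3 = 22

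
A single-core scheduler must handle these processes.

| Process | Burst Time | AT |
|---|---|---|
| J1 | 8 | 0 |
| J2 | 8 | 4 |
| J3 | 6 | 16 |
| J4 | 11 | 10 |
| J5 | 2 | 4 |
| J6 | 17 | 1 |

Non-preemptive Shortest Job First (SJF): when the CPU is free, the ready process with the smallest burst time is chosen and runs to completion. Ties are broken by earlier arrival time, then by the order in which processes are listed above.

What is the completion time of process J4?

Schedule: | J1 0-8 | J5 8-10 | J2 10-18 | J3 18-24 | J4 24-35 | J6 35-52 |
Completion: J1=8  J2=18  J3=24  J4=35  J5=10  J6=52
Turnaround (C−A): J1=8  J2=14  J3=8  J4=25  J5=6  J6=51

35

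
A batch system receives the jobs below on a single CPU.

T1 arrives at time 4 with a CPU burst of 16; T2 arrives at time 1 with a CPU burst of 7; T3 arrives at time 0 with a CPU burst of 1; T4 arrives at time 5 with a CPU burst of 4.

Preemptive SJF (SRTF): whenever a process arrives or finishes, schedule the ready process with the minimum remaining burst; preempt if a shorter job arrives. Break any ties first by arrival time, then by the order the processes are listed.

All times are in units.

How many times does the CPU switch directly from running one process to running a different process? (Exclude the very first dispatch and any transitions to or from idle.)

Schedule: | T3 0-1 | T2 1-8 | T4 8-12 | T1 12-28 |
Completion: T1=28  T2=8  T3=1  T4=12
Turnaround (C−A): T1=24  T2=7  T3=1  T4=7

3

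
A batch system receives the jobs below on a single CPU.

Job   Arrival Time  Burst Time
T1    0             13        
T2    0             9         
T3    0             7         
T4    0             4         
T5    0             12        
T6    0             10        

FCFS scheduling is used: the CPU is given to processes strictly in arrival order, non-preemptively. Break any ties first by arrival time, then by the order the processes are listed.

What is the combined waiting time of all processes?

142

Timeline: | T1 0-13 | T2 13-22 | T3 22-29 | T4 29-33 | T5 33-45 | T6 45-55 |
Completion: T1=13  T2=22  T3=29  T4=33  T5=45  T6=55
Turnaround (C−A): T1=13  T2=22  T3=29  T4=33  T5=45  T6=55
Waiting = turnaround − burst: T1=0, T2=13, T3=22, T4=29, T5=33, T6=45
Total waiting = 0 + 13 + 22 + 29 + 33 + 45 = 142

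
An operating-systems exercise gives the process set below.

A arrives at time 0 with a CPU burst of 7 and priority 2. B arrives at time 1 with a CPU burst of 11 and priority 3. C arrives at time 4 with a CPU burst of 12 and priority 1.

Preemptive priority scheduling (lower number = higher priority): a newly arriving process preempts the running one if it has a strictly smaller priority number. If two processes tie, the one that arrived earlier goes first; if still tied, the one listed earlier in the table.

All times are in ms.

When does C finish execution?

16

Gantt: | A 0-4 | C 4-16 | A 16-19 | B 19-30 |
Completion: A=19  B=30  C=16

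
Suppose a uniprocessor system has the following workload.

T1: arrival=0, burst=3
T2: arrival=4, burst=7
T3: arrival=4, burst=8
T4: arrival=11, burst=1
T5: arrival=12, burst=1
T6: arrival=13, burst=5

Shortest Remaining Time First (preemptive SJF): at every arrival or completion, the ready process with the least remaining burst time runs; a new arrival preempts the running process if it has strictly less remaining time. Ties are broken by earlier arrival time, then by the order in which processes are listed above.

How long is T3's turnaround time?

Timeline: | T1 0-3 | idle 3-4 | T2 4-11 | T4 11-12 | T5 12-13 | T6 13-18 | T3 18-26 |
Completion: T1=3  T2=11  T3=26  T4=12  T5=13  T6=18
Turnaround (C−A): T1=3  T2=7  T3=22  T4=1  T5=1  T6=5
Turnaround(T3) = completion − arrival = 26 − 4 = 22

22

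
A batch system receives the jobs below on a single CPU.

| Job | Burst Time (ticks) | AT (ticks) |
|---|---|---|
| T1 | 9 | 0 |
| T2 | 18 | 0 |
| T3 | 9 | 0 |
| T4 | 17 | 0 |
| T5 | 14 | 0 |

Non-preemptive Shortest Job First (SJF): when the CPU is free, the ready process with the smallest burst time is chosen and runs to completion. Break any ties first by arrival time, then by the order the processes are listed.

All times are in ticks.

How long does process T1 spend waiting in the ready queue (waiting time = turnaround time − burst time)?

Timeline: | T1 0-9 | T3 9-18 | T5 18-32 | T4 32-49 | T2 49-67 |
Completion: T1=9  T2=67  T3=18  T4=49  T5=32
Turnaround (C−A): T1=9  T2=67  T3=18  T4=49  T5=32
Waiting(T1) = turnaround − burst = 9 − 9 = 0

0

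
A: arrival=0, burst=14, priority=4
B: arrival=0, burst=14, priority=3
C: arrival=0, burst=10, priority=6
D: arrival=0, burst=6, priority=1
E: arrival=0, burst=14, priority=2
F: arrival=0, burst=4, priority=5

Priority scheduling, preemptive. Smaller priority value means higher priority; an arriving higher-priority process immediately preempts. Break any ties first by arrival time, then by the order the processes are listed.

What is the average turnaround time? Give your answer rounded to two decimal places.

37.00

Timeline: | D 0-6 | E 6-20 | B 20-34 | A 34-48 | F 48-52 | C 52-62 |
Completion: A=48  B=34  C=62  D=6  E=20  F=52
Turnaround times: A=48, B=34, C=62, D=6, E=20, F=52
Average turnaround = (48+34+62+6+20+52) / 6 = 222/6 = 37.00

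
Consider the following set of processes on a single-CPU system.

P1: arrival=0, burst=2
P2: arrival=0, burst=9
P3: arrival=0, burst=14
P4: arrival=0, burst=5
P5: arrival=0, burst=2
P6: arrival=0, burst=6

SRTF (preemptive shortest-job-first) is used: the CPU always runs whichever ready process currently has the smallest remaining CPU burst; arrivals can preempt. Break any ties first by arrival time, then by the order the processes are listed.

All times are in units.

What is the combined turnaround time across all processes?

Schedule: | P1 0-2 | P5 2-4 | P4 4-9 | P6 9-15 | P2 15-24 | P3 24-38 |
Completion: P1=2  P2=24  P3=38  P4=9  P5=4  P6=15
Turnaround (C−A): P1=2  P2=24  P3=38  P4=9  P5=4  P6=15
Turnaround = completion − arrival: P1=2, P2=24, P3=38, P4=9, P5=4, P6=15
Total turnaround = 2 + 24 + 38 + 9 + 4 + 15 = 92

92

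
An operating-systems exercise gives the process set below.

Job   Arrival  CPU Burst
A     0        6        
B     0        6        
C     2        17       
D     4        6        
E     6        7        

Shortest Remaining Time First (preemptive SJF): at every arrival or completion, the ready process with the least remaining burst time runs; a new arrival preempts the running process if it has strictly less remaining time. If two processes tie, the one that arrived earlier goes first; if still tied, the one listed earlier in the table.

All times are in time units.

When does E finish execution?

Schedule: | A 0-6 | B 6-12 | D 12-18 | E 18-25 | C 25-42 |
Completion: A=6  B=12  C=42  D=18  E=25

25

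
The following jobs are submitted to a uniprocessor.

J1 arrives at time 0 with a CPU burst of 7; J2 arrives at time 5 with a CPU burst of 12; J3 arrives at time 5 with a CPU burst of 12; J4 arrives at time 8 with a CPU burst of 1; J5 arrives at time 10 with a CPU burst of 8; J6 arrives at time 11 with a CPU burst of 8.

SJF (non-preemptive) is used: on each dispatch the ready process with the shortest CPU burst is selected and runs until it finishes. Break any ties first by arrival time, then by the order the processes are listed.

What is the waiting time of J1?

0

Schedule: | J1 0-7 | J2 7-19 | J4 19-20 | J5 20-28 | J6 28-36 | J3 36-48 |
Completion: J1=7  J2=19  J3=48  J4=20  J5=28  J6=36
Waiting(J1) = turnaround − burst = 7 − 7 = 0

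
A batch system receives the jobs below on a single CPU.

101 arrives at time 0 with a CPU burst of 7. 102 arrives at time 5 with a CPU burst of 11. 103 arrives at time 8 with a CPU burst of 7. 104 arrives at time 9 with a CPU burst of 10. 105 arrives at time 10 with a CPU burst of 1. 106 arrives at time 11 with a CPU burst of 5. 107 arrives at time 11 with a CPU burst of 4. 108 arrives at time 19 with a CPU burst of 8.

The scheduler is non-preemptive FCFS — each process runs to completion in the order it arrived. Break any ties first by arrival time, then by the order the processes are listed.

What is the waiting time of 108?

26

Gantt: | 101 0-7 | 102 7-18 | 103 18-25 | 104 25-35 | 105 35-36 | 106 36-41 | 107 41-45 | 108 45-53 |
Completion: 101=7  102=18  103=25  104=35  105=36  106=41  107=45  108=53
Waiting(108) = turnaround − burst = 34 − 8 = 26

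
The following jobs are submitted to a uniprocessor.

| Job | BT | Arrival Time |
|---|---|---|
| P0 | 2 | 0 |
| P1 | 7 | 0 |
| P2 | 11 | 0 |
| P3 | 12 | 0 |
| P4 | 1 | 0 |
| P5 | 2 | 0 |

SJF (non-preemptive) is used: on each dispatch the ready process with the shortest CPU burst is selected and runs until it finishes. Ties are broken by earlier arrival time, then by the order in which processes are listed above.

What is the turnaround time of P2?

Gantt: | P4 0-1 | P0 1-3 | P5 3-5 | P1 5-12 | P2 12-23 | P3 23-35 |
Completion: P0=3  P1=12  P2=23  P3=35  P4=1  P5=5
Turnaround (C−A): P0=3  P1=12  P2=23  P3=35  P4=1  P5=5
Turnaround(P2) = completion − arrival = 23 − 0 = 23

23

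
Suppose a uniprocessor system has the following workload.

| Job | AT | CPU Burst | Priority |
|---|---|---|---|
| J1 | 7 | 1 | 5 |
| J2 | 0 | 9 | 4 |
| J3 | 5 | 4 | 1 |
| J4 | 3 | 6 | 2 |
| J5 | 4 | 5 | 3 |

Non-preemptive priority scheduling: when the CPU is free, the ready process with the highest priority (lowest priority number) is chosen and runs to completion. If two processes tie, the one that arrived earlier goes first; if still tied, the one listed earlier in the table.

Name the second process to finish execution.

J3

Timeline: | J2 0-9 | J3 9-13 | J4 13-19 | J5 19-24 | J1 24-25 |
Completion: J1=25  J2=9  J3=13  J4=19  J5=24
Turnaround (C−A): J1=18  J2=9  J3=8  J4=16  J5=20
Finish order: J2 → J3 → J4 → J5 → J1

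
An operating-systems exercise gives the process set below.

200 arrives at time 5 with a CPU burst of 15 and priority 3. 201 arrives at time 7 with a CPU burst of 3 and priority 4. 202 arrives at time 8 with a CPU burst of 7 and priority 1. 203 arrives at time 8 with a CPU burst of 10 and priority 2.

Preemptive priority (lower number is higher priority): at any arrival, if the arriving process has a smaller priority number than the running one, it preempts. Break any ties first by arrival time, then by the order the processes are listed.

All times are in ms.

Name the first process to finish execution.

Timeline: | idle 0-5 | 200 5-8 | 202 8-15 | 203 15-25 | 200 25-37 | 201 37-40 |
Completion: 200=37  201=40  202=15  203=25
Turnaround (C−A): 200=32  201=33  202=7  203=17
Finish order: 202 → 203 → 200 → 201

202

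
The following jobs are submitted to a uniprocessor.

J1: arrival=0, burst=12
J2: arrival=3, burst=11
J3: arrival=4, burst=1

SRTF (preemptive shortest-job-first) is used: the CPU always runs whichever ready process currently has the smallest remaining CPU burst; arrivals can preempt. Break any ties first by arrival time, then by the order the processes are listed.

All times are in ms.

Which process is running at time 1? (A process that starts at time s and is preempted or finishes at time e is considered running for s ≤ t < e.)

J1

Timeline: | J1 0-4 | J3 4-5 | J1 5-13 | J2 13-24 |
Completion: J1=13  J2=24  J3=5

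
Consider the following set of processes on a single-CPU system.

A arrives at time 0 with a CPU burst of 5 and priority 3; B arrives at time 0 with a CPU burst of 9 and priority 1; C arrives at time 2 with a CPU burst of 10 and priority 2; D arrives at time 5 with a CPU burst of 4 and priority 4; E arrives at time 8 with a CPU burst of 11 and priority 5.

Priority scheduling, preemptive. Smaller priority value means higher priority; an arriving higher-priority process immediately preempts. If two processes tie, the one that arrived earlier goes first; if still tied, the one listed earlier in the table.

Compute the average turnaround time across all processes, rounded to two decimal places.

Gantt: | B 0-9 | C 9-19 | A 19-24 | D 24-28 | E 28-39 |
Completion: A=24  B=9  C=19  D=28  E=39
Turnaround times: A=24, B=9, C=17, D=23, E=31
Average turnaround = (24+9+17+23+31) / 5 = 104/5 = 20.80

20.80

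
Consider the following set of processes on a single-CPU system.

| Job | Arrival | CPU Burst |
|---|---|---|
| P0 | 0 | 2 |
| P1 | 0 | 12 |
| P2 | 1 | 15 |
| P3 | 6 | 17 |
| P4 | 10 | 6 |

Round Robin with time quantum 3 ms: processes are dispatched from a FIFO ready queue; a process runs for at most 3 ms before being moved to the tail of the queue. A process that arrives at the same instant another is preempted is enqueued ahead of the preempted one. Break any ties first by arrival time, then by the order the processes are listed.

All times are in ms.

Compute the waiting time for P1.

23

Schedule: | P0 0-2 | P1 2-5 | P2 5-8 | P1 8-11 | P3 11-14 | P2 14-17 | P4 17-20 | P1 20-23 | P3 23-26 | P2 26-29 | P4 29-32 | P1 32-35 | P3 35-38 | P2 38-41 | P3 41-44 | P2 44-47 | P3 47-52 |
Completion: P0=2  P1=35  P2=47  P3=52  P4=32
Waiting(P1) = turnaround − burst = 35 − 12 = 23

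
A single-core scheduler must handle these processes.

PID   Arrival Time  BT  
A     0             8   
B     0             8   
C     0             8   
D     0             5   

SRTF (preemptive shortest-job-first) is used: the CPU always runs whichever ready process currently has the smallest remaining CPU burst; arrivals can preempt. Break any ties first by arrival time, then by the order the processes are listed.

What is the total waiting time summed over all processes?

Timeline: | D 0-5 | A 5-13 | B 13-21 | C 21-29 |
Completion: A=13  B=21  C=29  D=5
Turnaround (C−A): A=13  B=21  C=29  D=5
Waiting = turnaround − burst: A=5, B=13, C=21, D=0
Total waiting = 5 + 13 + 21 + 0 = 39

39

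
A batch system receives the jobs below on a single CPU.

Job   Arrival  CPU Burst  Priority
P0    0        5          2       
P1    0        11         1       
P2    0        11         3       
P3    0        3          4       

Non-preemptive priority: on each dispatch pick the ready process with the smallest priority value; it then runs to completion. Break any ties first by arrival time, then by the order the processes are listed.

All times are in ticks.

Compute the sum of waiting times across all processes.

54

Schedule: | P1 0-11 | P0 11-16 | P2 16-27 | P3 27-30 |
Completion: P0=16  P1=11  P2=27  P3=30
Waiting = turnaround − burst: P0=11, P1=0, P2=16, P3=27
Total waiting = 11 + 0 + 16 + 27 = 54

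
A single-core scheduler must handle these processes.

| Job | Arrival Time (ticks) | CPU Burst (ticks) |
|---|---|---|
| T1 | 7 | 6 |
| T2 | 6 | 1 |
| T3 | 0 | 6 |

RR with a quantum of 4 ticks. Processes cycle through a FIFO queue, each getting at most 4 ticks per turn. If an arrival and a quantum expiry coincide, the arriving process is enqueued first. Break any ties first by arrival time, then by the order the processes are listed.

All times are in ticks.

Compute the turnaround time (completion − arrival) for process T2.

Timeline: | T3 0-6 | T2 6-7 | T1 7-13 |
Completion: T1=13  T2=7  T3=6
Turnaround(T2) = completion − arrival = 7 − 6 = 1

1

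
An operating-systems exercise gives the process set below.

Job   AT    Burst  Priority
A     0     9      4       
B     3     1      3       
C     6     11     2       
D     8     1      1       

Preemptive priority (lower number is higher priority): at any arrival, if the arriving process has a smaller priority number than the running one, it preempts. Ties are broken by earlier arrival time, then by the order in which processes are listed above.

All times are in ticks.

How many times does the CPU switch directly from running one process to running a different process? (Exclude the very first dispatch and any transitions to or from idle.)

6

Timeline: | A 0-3 | B 3-4 | A 4-6 | C 6-8 | D 8-9 | C 9-18 | A 18-22 |
Completion: A=22  B=4  C=18  D=9
Turnaround (C−A): A=22  B=1  C=12  D=1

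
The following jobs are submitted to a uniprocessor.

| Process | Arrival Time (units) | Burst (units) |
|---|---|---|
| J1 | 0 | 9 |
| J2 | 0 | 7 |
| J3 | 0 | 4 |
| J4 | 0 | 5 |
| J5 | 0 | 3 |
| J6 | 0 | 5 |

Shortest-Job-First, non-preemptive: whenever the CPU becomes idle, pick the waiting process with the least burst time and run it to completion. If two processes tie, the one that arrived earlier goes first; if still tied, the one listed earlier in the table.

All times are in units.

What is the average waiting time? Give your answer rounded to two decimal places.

10.50

Gantt: | J5 0-3 | J3 3-7 | J4 7-12 | J6 12-17 | J2 17-24 | J1 24-33 |
Completion: J1=33  J2=24  J3=7  J4=12  J5=3  J6=17
Waiting times: J1=24, J2=17, J3=3, J4=7, J5=0, J6=12
Average waiting = (24+17+3+7+0+12) / 6 = 63/6 = 10.50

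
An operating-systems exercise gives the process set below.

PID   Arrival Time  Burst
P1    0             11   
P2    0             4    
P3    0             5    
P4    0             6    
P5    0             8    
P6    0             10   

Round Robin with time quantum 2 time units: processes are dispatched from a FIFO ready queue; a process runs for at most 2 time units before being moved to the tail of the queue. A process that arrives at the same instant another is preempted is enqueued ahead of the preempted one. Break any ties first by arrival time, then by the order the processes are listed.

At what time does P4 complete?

29

Gantt: | P1 0-2 | P2 2-4 | P3 4-6 | P4 6-8 | P5 8-10 | P6 10-12 | P1 12-14 | P2 14-16 | P3 16-18 | P4 18-20 | P5 20-22 | P6 22-24 | P1 24-26 | P3 26-27 | P4 27-29 | P5 29-31 | P6 31-33 | P1 33-35 | P5 35-37 | P6 37-39 | P1 39-41 | P6 41-43 | P1 43-44 |
Completion: P1=44  P2=16  P3=27  P4=29  P5=37  P6=43
Turnaround (C−A): P1=44  P2=16  P3=27  P4=29  P5=37  P6=43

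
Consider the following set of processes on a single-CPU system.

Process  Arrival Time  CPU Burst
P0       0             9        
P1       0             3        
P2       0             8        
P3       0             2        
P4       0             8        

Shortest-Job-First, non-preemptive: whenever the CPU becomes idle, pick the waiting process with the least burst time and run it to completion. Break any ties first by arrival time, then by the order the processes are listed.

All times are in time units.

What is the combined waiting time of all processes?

41

Gantt: | P3 0-2 | P1 2-5 | P2 5-13 | P4 13-21 | P0 21-30 |
Completion: P0=30  P1=5  P2=13  P3=2  P4=21
Turnaround (C−A): P0=30  P1=5  P2=13  P3=2  P4=21
Waiting = turnaround − burst: P0=21, P1=2, P2=5, P3=0, P4=13
Total waiting = 21 + 2 + 5 + 0 + 13 = 41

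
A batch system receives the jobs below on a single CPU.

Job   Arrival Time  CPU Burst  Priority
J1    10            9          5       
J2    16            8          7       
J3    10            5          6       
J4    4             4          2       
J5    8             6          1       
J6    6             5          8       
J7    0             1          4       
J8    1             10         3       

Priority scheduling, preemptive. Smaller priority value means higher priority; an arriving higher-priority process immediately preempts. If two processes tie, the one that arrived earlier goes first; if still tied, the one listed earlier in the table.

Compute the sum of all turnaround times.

145

Timeline: | J7 0-1 | J8 1-4 | J4 4-8 | J5 8-14 | J8 14-21 | J1 21-30 | J3 30-35 | J2 35-43 | J6 43-48 |
Completion: J1=30  J2=43  J3=35  J4=8  J5=14  J6=48  J7=1  J8=21
Turnaround (C−A): J1=20  J2=27  J3=25  J4=4  J5=6  J6=42  J7=1  J8=20
Turnaround = completion − arrival: J1=20, J2=27, J3=25, J4=4, J5=6, J6=42, J7=1, J8=20
Total turnaround = 20 + 27 + 25 + 4 + 6 + 42 + 1 + 20 = 145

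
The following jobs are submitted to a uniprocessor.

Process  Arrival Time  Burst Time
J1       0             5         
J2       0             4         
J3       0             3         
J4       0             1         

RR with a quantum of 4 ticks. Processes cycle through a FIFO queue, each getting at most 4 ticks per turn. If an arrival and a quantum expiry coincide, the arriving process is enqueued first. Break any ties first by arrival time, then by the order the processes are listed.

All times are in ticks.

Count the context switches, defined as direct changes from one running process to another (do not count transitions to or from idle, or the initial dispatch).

Timeline: | J1 0-4 | J2 4-8 | J3 8-11 | J4 11-12 | J1 12-13 |
Completion: J1=13  J2=8  J3=11  J4=12
Turnaround (C−A): J1=13  J2=8  J3=11  J4=12

4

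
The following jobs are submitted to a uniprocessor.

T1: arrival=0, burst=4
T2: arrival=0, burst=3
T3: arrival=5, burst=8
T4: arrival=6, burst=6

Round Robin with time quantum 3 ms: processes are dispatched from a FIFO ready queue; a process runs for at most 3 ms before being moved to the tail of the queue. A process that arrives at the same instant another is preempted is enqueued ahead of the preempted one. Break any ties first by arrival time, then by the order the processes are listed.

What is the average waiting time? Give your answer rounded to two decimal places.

5.25

Schedule: | T1 0-3 | T2 3-6 | T1 6-7 | T3 7-10 | T4 10-13 | T3 13-16 | T4 16-19 | T3 19-21 |
Completion: T1=7  T2=6  T3=21  T4=19
Turnaround (C−A): T1=7  T2=6  T3=16  T4=13
Waiting times: T1=3, T2=3, T3=8, T4=7
Average waiting = (3+3+8+7) / 4 = 21/4 = 5.25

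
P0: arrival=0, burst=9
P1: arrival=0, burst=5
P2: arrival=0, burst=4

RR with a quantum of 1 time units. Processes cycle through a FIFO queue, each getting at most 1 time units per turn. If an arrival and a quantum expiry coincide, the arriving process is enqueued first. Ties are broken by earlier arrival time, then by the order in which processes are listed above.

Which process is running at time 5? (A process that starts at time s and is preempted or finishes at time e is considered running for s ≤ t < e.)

P2

Schedule: | P0 0-1 | P1 1-2 | P2 2-3 | P0 3-4 | P1 4-5 | P2 5-6 | P0 6-7 | P1 7-8 | P2 8-9 | P0 9-10 | P1 10-11 | P2 11-12 | P0 12-13 | P1 13-14 | P0 14-18 |
Completion: P0=18  P1=14  P2=12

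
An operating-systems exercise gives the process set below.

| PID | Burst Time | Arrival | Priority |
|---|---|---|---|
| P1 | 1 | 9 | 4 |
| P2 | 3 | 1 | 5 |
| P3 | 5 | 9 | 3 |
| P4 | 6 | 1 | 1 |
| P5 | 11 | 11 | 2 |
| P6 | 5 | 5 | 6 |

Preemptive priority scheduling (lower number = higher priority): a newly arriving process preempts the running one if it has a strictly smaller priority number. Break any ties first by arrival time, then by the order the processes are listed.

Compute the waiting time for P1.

16

Timeline: | idle 0-1 | P4 1-7 | P2 7-9 | P3 9-11 | P5 11-22 | P3 22-25 | P1 25-26 | P2 26-27 | P6 27-32 |
Completion: P1=26  P2=27  P3=25  P4=7  P5=22  P6=32
Turnaround (C−A): P1=17  P2=26  P3=16  P4=6  P5=11  P6=27
Waiting(P1) = turnaround − burst = 17 − 1 = 16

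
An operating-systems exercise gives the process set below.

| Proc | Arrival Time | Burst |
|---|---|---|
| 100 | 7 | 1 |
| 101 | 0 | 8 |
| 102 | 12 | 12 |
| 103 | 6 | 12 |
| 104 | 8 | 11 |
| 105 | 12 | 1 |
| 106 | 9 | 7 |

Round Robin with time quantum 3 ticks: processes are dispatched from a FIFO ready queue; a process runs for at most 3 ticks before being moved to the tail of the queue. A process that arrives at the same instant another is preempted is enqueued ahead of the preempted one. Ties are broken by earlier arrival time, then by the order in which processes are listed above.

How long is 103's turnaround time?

Timeline: | 101 0-6 | 103 6-9 | 101 9-11 | 100 11-12 | 104 12-15 | 106 15-18 | 103 18-21 | 102 21-24 | 105 24-25 | 104 25-28 | 106 28-31 | 103 31-34 | 102 34-37 | 104 37-40 | 106 40-41 | 103 41-44 | 102 44-47 | 104 47-49 | 102 49-52 |
Completion: 100=12  101=11  102=52  103=44  104=49  105=25  106=41
Turnaround(103) = completion − arrival = 44 − 6 = 38

38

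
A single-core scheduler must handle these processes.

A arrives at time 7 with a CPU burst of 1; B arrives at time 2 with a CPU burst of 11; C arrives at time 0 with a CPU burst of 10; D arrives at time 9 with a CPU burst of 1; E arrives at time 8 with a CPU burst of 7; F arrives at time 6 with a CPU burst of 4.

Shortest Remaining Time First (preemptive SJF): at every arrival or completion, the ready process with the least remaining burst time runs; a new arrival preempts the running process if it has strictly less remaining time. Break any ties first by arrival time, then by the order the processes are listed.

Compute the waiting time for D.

0

Timeline: | C 0-7 | A 7-8 | C 8-9 | D 9-10 | C 10-12 | F 12-16 | E 16-23 | B 23-34 |
Completion: A=8  B=34  C=12  D=10  E=23  F=16
Turnaround (C−A): A=1  B=32  C=12  D=1  E=15  F=10
Waiting(D) = turnaround − burst = 1 − 1 = 0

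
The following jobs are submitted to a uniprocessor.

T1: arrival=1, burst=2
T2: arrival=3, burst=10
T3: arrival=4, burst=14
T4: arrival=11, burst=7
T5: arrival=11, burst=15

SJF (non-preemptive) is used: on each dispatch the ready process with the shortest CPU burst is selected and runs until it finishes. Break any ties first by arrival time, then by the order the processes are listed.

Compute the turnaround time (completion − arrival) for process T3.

Schedule: | idle 0-1 | T1 1-3 | T2 3-13 | T4 13-20 | T3 20-34 | T5 34-49 |
Completion: T1=3  T2=13  T3=34  T4=20  T5=49
Turnaround(T3) = completion − arrival = 34 − 4 = 30

30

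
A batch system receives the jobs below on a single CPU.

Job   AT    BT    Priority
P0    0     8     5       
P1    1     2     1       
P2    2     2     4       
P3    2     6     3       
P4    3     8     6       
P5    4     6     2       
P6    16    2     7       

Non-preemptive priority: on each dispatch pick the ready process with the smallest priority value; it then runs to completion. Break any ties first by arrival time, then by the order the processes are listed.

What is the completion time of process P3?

22

Gantt: | P0 0-8 | P1 8-10 | P5 10-16 | P3 16-22 | P2 22-24 | P4 24-32 | P6 32-34 |
Completion: P0=8  P1=10  P2=24  P3=22  P4=32  P5=16  P6=34
Turnaround (C−A): P0=8  P1=9  P2=22  P3=20  P4=29  P5=12  P6=18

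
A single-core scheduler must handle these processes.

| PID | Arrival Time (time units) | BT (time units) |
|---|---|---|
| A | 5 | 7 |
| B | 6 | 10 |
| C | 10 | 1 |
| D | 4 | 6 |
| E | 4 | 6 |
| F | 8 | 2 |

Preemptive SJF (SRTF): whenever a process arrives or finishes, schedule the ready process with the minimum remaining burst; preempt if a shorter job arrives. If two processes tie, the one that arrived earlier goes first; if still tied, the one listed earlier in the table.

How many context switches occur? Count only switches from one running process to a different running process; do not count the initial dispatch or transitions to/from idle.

Timeline: | idle 0-4 | D 4-10 | C 10-11 | F 11-13 | E 13-19 | A 19-26 | B 26-36 |
Completion: A=26  B=36  C=11  D=10  E=19  F=13

5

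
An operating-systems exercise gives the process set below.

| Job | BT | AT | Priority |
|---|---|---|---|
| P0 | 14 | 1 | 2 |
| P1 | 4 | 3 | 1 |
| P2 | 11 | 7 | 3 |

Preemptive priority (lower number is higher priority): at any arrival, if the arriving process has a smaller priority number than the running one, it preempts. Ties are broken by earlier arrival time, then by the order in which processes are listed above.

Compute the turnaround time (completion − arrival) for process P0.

18

Gantt: | idle 0-1 | P0 1-3 | P1 3-7 | P0 7-19 | P2 19-30 |
Completion: P0=19  P1=7  P2=30
Turnaround (C−A): P0=18  P1=4  P2=23
Turnaround(P0) = completion − arrival = 19 − 1 = 18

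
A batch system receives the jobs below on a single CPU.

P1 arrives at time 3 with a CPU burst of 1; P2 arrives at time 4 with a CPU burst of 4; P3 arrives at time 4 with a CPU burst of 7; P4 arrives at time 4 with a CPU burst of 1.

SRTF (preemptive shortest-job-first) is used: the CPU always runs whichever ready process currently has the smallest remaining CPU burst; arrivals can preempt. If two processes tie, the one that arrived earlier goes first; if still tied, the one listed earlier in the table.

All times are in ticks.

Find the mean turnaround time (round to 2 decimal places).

4.75

Gantt: | idle 0-3 | P1 3-4 | P4 4-5 | P2 5-9 | P3 9-16 |
Completion: P1=4  P2=9  P3=16  P4=5
Turnaround times: P1=1, P2=5, P3=12, P4=1
Average turnaround = (1+5+12+1) / 4 = 19/4 = 4.75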